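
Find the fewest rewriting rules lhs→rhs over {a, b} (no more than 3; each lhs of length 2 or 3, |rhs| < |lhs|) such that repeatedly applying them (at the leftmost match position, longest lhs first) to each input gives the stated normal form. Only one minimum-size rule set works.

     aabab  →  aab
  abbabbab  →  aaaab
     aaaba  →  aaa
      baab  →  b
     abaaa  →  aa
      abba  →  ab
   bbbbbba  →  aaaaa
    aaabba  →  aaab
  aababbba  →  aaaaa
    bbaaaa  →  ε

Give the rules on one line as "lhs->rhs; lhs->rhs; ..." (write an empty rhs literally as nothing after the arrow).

ba->; baa->; bbb->aa

  | aabab => aab
  | abbabbab => abbbab => aaaab
  | aaaba => aaa
  | baab => b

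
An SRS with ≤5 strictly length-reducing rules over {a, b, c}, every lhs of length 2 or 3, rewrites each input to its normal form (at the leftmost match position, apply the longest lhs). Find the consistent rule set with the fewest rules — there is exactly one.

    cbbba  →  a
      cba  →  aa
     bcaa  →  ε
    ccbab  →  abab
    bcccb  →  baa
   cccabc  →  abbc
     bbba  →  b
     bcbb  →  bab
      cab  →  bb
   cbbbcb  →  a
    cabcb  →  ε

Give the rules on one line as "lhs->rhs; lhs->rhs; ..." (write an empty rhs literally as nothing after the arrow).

  | cbbba => abba => a
  | cba => aa
  | bcaa => bba => ε
  | ccbab => abab

bba->; ca->b; cb->a; cc->a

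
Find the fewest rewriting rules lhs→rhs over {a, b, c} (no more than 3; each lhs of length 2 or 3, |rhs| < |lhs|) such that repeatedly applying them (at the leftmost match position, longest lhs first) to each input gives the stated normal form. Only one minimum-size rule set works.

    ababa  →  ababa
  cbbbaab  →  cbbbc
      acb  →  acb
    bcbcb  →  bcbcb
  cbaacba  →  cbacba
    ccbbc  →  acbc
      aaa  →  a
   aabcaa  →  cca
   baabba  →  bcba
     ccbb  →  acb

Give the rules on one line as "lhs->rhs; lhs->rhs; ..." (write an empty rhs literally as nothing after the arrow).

aa->a; aab->c; ccb->ac

  | ababa
  | cbbbaab => cbbbc
  | acb
  | bcbcb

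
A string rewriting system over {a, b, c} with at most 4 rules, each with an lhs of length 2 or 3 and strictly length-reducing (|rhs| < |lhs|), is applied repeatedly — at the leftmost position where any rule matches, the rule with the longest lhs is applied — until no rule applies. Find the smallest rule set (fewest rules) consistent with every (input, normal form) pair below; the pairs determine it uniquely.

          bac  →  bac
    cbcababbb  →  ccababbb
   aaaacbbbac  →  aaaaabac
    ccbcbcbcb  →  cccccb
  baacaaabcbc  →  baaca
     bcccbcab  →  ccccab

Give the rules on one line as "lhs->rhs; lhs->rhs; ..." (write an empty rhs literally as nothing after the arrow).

  | bac
  | cbcababbb => ccababbb
  | aaaacbbbac => aaaaabac
  | ccbcbcbcb => cccbcbcb => ccccbcb => cccccb

abc->; bc->c; cbb->a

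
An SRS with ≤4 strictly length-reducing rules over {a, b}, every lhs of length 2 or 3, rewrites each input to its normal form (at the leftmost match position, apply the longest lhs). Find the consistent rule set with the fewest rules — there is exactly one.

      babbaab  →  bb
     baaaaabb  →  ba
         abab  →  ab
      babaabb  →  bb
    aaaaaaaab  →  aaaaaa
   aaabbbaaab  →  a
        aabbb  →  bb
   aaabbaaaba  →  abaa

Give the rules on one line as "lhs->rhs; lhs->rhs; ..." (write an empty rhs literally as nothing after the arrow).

aab->; abb->; bab->b

  | babbaab => bbaab => bb
  | baaaaabb => baaab => ba
  | abab => ab
  | babaabb => baabb => bb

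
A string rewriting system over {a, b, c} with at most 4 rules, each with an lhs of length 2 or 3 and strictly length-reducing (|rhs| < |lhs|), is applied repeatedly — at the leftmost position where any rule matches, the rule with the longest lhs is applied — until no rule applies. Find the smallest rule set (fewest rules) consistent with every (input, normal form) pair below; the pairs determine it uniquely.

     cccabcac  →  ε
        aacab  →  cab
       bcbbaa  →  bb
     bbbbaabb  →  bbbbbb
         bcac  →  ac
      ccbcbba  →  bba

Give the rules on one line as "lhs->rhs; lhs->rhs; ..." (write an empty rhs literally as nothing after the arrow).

aa->; bc->; cc->

  | cccabcac => cabcac => caac => cc => ε
  | aacab => cab
  | bcbbaa => bbaa => bb
  | bbbbaabb => bbbbbb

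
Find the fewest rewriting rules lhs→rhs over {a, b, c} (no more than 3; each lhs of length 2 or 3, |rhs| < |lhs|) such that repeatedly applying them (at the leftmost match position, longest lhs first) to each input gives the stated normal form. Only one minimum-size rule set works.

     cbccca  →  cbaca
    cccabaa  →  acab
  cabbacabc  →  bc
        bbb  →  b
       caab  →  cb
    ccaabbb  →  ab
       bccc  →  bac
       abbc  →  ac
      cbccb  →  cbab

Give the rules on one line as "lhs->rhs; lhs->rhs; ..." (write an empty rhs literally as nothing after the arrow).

aa->; bb->; cc->a

  | cbccca => cbaca
  | cccabaa => acabaa => acab
  | cabbacabc => caacabc => ccabc => aabc => bc
  | bbb => b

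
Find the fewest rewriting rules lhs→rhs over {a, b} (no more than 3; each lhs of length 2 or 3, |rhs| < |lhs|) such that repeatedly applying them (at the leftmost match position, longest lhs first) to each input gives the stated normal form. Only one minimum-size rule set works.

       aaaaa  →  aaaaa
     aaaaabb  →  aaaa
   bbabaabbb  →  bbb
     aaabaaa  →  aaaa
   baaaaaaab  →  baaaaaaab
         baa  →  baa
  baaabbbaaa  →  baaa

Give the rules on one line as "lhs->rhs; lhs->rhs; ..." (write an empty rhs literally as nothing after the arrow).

aba->; abb->

  | aaaaa
  | aaaaabb => aaaa
  | bbabaabbb => bbabbb => bbb
  | aaabaaa => aaaa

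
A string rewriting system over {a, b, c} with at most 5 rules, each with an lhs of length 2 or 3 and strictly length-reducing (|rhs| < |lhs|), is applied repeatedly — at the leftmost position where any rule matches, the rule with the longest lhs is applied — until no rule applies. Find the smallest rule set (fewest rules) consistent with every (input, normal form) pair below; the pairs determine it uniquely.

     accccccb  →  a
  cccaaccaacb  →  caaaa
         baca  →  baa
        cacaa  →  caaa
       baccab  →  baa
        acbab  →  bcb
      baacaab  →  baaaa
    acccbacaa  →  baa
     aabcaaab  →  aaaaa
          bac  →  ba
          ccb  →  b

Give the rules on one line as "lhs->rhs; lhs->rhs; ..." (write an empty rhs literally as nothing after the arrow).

ab->a; aba->bc; ac->a; cc->

  | accccccb => acccccb => accccb => acccb => accb => acb => ab => a
  | cccaaccaacb => caaccaacb => caacaacb => caaaacb => caaaab => caaaa
  | baca => baa
  | cacaa => caaa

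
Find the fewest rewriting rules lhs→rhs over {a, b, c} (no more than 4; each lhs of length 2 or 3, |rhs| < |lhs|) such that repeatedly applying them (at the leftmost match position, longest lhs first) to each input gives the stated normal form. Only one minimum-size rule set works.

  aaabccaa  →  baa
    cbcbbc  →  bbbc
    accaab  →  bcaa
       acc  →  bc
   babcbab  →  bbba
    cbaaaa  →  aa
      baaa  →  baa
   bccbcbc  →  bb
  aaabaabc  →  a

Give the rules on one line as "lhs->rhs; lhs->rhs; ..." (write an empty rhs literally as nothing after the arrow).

aaa->aa; ab->a; ac->b; cb->a

  | aaabccaa => aabccaa => aaccaa => abcaa => acaa => baa
  | cbcbbc => acbbc => bbbc
  | accaab => bcaab => bcaa
  | acc => bc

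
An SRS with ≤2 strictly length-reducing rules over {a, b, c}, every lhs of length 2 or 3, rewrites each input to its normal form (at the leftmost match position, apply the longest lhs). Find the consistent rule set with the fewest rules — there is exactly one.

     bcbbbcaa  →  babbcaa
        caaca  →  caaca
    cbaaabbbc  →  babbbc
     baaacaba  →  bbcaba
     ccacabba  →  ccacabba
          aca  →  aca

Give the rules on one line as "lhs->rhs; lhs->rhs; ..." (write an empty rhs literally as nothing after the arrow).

aaa->b; cb->a

  | bcbbbcaa => babbcaa
  | caaca
  | cbaaabbbc => aaaabbbc => babbbc
  | baaacaba => bbcaba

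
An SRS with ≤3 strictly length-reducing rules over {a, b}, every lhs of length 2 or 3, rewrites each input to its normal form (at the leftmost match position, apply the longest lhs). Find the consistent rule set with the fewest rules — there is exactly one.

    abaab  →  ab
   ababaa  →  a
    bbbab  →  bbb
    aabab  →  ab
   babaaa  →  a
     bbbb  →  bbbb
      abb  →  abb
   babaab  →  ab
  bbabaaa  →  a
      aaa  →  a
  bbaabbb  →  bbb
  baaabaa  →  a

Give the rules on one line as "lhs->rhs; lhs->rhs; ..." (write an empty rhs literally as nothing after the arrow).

aa->a; ba->

  | abaab => aab => ab
  | ababaa => abaa => aa => a
  | bbbab => bbb
  | aabab => abab => ab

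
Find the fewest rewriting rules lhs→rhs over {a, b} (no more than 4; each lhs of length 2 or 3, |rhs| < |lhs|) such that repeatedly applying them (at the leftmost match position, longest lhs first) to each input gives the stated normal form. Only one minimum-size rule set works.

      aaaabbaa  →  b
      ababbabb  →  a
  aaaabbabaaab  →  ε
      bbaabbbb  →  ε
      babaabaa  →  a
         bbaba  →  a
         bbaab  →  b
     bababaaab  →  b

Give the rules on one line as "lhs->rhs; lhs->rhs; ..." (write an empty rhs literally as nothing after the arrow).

  | aaaabbaa => baabbaa => aabbaa => bbbaa => baa => aa => b
  | ababbabb => aabbabb => bbbabb => babb => abb => a
  | aaaabbabaaab => baabbabaaab => aabbabaaab => bbbabaaab => babaaab => abaaab => aaaab => baab => aab => bb => ε
  | bbaabbbb => bbabbbb => bbbbbb => bbbb => bb => ε

aa->b; ba->a; bb->; bba->bb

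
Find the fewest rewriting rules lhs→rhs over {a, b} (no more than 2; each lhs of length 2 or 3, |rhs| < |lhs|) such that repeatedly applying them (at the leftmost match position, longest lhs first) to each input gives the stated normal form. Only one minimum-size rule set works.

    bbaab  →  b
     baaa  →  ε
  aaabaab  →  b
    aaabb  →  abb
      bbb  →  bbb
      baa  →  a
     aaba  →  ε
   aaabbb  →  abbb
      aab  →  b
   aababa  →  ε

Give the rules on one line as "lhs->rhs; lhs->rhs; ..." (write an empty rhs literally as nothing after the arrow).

aa->; ba->

  | bbaab => bab => b
  | baaa => aa => ε
  | aaabaab => abaab => aab => b
  | aaabb => abb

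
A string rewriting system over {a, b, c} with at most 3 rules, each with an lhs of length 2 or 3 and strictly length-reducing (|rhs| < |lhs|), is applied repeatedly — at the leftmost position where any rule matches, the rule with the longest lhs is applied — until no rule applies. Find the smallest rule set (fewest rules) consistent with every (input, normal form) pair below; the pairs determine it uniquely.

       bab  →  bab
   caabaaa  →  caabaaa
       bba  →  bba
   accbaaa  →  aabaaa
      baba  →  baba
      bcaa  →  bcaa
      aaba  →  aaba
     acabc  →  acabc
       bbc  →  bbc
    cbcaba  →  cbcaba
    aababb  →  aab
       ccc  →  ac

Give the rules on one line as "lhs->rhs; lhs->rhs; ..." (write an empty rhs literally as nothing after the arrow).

abb->; cc->a

  | bab
  | caabaaa
  | bba
  | accbaaa => aabaaa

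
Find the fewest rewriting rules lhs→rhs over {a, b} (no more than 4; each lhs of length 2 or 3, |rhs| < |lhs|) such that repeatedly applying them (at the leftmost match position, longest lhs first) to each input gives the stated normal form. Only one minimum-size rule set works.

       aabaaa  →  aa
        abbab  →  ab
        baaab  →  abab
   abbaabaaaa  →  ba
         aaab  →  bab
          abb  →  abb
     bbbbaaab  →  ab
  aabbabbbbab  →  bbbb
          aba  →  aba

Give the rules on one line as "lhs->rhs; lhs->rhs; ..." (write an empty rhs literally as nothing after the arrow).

aaa->ba; aab->bb; baa->ab; bba->

  | aabaaa => bbaaa => aa
  | abbab => ab
  | baaab => abab
  | abbaabaaaa => aabaaaa => bbaaaa => aaa => ba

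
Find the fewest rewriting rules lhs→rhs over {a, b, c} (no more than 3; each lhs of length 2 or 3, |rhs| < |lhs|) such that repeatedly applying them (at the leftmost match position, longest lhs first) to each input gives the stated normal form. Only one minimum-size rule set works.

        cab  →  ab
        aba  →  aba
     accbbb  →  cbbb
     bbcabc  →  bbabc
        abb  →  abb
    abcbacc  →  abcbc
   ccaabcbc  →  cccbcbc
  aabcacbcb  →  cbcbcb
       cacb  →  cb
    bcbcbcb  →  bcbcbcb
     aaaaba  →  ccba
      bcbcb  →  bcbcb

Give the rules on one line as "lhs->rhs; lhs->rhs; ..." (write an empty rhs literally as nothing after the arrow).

aa->c; ac->; cab->ab

  | cab => ab
  | aba
  | accbbb => cbbb
  | bbcabc => bbabc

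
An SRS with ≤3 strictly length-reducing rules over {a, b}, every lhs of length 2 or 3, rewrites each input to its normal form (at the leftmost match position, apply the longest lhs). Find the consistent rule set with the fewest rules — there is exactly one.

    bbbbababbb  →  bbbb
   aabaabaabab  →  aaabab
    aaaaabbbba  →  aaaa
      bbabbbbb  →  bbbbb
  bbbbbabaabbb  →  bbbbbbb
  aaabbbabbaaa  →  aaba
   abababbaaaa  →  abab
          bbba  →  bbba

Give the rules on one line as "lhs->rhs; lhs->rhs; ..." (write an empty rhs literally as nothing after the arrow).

  | bbbbababbb => bbbbabb => bbbb
  | aabaabaabab => aabbaabab => aaabab
  | aaaaabbbba => aaaabba => aaaa
  | bbabbbbb => bbbbb

abb->; baa->b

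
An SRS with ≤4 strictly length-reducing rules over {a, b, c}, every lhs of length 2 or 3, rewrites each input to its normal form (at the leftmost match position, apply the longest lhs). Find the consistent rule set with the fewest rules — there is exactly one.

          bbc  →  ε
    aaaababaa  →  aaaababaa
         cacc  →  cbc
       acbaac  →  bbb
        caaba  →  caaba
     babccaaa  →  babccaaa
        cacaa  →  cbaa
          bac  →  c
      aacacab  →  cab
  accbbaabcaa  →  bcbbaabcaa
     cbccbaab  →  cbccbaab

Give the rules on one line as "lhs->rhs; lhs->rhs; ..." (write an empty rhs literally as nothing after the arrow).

  | bbc => ε
  | aaaababaa
  | cacc => cbc
  | acbaac => bbaac => bbb

aac->b; ac->b; bac->c; bbc->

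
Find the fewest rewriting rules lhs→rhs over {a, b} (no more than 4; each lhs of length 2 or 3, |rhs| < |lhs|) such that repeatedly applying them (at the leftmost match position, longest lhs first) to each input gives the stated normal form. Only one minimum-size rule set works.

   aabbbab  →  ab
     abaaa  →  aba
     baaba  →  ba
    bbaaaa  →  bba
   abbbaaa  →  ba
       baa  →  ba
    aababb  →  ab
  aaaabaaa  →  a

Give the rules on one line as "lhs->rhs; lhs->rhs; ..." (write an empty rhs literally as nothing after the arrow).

  | aabbbab => abbab => ab
  | abaaa => abaa => aba
  | baaba => baa => ba
  | bbaaaa => bbaaa => bbaa => bba

aa->a; aab->a; abb->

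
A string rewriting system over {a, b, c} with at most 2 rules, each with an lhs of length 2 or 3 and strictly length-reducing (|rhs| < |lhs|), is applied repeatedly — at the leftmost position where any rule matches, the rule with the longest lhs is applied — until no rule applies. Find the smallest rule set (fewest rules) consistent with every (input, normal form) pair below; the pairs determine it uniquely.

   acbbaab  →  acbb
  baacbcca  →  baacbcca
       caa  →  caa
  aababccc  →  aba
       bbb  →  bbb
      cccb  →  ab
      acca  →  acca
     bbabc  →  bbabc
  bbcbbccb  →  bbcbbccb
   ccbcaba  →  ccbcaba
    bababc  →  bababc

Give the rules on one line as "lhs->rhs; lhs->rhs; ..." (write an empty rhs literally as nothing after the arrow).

  | acbbaab => acbb
  | baacbcca
  | caa
  | aababccc => abccc => aba

aab->; ccc->a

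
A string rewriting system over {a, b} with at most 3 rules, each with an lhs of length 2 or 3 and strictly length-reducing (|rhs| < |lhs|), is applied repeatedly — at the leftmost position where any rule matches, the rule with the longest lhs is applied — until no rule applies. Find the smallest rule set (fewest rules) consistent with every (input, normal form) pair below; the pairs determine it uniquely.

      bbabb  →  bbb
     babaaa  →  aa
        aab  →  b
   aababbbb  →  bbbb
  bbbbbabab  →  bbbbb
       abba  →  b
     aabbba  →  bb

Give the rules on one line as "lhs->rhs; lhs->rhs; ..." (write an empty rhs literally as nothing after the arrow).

  | bbabb => bbb
  | babaaa => baaa => aa
  | aab => ab => b
  | aababbbb => ababbbb => babbbb => bbbb

ab->b; ba->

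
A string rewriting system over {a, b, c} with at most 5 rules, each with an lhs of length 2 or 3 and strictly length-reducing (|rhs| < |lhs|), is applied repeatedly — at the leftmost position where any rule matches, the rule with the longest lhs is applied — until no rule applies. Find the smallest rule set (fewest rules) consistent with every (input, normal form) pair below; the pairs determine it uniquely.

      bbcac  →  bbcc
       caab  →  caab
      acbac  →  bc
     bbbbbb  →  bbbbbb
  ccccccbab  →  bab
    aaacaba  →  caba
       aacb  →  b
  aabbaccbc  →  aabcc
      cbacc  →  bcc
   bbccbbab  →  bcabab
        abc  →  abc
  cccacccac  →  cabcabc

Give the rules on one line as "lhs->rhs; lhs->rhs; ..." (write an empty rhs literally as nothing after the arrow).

  | bbcac => bbcc
  | caab
  | acbac => cbac => bac => bc
  | bbbbbb

ac->c; bcb->ca; cb->b; cca->ab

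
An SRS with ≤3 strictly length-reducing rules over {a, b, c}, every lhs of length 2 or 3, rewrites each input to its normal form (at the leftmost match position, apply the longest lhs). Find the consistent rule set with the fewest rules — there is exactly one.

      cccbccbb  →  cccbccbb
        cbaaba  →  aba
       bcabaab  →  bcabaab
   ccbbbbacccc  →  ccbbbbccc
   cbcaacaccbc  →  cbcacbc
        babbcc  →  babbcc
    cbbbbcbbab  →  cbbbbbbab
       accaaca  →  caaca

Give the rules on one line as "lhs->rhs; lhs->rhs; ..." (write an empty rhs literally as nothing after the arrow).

  | cccbccbb
  | cbaaba => aba
  | bcabaab
  | ccbbbbacccc => ccbbbbccc

acc->c; bcb->bb; cba->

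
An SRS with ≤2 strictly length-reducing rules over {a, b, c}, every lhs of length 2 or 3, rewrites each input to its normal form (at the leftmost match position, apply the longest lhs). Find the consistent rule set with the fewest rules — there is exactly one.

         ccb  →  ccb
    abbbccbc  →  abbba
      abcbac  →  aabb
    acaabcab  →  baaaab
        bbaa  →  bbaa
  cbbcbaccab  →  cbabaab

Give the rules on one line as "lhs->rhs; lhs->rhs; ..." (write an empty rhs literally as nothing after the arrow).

ac->b; bc->a

  | ccb
  | abbbccbc => abbacbc => abbbbc => abbba
  | abcbac => aabac => aabb
  | acaabcab => baabcab => baaaab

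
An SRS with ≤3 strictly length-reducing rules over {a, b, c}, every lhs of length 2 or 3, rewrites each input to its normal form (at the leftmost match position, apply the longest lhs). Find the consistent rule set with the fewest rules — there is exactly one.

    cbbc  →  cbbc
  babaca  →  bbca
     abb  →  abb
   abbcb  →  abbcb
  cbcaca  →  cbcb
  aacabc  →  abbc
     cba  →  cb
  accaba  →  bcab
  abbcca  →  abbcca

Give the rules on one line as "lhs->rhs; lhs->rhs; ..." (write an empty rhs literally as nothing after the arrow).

ac->b; ba->b

  | cbbc
  | babaca => bbaca => bbca
  | abb
  | abbcb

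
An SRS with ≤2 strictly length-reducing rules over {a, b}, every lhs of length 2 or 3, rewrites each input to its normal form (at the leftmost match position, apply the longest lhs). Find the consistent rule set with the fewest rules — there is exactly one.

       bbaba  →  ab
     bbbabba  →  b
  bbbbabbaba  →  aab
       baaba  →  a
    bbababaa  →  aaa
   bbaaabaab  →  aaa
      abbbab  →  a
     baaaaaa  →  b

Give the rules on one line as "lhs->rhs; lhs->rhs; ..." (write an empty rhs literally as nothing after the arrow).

ba->b; bb->

  | bbaba => aba => ab
  | bbbabba => babba => bbba => ba => b
  | bbbbabbaba => bbabbaba => abbaba => aaba => aab
  | baaba => baba => bba => a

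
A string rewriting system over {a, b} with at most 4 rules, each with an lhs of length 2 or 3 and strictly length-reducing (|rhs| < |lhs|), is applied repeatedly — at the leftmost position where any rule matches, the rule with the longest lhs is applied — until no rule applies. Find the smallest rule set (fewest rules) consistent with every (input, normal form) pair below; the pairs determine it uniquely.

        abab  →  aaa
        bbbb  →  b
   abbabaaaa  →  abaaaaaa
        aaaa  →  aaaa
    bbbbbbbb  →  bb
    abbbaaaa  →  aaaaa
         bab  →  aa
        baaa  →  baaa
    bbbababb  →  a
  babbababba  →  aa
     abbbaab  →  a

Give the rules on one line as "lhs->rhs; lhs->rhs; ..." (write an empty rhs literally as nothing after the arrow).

aab->; bab->aa; bbb->

  | abab => aaa
  | bbbb => b
  | abbabaaaa => abaaaaaa
  | aaaa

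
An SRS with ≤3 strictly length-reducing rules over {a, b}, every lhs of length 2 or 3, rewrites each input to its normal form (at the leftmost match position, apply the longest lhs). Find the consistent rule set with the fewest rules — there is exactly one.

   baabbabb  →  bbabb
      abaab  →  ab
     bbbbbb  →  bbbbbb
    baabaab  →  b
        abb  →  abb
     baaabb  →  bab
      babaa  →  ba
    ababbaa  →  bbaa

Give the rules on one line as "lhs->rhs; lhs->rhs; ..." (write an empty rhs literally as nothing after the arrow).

  | baabbabb => bbabb
  | abaab => ab
  | bbbbbb
  | baabaab => baab => b

aab->; aba->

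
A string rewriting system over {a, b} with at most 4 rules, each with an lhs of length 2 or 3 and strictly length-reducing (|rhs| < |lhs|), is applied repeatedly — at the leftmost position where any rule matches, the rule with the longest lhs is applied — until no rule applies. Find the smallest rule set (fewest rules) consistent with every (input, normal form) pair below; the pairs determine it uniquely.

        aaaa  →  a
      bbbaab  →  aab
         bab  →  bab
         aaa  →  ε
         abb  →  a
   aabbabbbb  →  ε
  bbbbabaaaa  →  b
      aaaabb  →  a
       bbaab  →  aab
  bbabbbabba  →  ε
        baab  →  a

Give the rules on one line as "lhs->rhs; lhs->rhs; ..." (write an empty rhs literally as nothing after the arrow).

  | aaaa => a
  | bbbaab => bbaab => aab
  | bab
  | aaa => ε

aaa->; baa->ab; bb->; bbb->bb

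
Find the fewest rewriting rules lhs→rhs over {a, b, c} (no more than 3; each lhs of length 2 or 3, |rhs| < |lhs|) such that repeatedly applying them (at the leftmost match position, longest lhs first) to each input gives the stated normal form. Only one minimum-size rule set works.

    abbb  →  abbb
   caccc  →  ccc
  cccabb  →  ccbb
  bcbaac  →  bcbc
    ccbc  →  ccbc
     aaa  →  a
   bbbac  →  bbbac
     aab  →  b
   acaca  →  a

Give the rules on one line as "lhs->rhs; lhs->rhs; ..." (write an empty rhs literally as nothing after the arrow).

aa->; ca->

  | abbb
  | caccc => ccc
  | cccabb => ccbb
  | bcbaac => bcbc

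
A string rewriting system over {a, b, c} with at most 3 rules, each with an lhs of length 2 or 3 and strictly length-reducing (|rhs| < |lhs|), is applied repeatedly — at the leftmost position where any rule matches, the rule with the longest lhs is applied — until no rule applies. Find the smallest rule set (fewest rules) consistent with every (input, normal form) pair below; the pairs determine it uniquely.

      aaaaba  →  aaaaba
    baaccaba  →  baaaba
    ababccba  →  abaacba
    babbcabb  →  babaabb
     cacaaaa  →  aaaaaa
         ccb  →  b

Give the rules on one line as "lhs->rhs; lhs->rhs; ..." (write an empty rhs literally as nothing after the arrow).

bc->a; cac->aa; cc->

  | aaaaba
  | baaccaba => baaaba
  | ababccba => abaacba
  | babbcabb => babaabb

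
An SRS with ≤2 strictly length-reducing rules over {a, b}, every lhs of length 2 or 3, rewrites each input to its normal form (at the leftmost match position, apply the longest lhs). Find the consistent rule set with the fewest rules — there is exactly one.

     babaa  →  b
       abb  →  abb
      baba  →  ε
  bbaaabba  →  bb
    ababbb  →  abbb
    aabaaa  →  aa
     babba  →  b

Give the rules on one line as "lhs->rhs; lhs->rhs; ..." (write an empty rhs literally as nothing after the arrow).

  | babaa => baa => b
  | abb
  | baba => ba => ε
  | bbaaabba => bbabba => bbba => bb

ba->; baa->b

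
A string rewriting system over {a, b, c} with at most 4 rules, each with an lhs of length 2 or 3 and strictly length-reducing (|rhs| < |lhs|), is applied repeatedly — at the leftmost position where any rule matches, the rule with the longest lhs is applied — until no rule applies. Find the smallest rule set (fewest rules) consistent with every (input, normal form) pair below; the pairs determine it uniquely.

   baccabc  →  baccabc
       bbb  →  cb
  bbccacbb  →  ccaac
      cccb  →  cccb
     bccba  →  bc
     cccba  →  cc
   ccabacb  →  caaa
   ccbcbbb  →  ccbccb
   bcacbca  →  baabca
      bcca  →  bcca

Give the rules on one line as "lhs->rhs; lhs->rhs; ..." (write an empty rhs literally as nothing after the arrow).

acb->ba; bb->c; cac->aa; cba->

  | baccabc
  | bbb => cb
  | bbccacbb => cccacbb => ccaabb => ccaac
  | cccb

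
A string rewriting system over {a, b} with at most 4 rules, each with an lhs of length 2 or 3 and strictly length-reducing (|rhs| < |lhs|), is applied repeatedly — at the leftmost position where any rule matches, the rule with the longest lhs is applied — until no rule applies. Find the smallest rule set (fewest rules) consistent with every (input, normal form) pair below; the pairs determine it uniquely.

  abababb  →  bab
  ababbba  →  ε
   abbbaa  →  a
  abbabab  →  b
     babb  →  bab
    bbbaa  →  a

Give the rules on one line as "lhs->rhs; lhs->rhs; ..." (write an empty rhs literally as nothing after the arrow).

  | abababb => babb => bab
  | ababbba => bbba => bba => ε
  | abbbaa => abbaa => aa => a
  | abbabab => abab => b

aa->a; aba->; bb->b; bba->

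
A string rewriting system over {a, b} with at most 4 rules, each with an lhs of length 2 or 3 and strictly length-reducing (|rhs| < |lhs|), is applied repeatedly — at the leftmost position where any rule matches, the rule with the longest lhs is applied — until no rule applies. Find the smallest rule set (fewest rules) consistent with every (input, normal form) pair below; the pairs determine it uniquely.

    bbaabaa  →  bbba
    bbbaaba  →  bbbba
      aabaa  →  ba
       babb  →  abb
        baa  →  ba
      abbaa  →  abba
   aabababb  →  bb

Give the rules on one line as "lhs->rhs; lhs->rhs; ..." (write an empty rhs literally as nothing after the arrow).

aa->a; aab->b; bab->ab

  | bbaabaa => bbbaa => bbba
  | bbbaaba => bbbba
  | aabaa => baa => ba
  | babb => abb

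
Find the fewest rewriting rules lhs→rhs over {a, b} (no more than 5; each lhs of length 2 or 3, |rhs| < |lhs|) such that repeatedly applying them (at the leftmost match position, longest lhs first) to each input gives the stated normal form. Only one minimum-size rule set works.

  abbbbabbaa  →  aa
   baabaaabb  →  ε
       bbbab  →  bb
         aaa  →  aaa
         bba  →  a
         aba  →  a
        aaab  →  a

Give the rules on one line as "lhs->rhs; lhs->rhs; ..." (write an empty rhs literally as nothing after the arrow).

  | abbbbabbaa => bbbabbaa => bbbaa => bbaa => baa => aa
  | baabaaabb => aabaaabb => aaabb => ab => ε
  | bbbab => bb
  | aaa

aab->; ab->; ba->a; bab->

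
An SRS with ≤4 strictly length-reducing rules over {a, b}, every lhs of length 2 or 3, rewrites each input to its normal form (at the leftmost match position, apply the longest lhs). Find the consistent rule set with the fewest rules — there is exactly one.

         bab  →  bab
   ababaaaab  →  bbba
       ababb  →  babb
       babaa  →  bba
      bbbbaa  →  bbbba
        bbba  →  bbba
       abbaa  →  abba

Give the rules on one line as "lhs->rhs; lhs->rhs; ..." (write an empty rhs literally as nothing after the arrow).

  | bab
  | ababaaaab => babaaaab => bbaaaab => bbaaab => bbaab => bbba
  | ababb => babb
  | babaa => bbaa => bba

aa->a; aab->ba; aba->ba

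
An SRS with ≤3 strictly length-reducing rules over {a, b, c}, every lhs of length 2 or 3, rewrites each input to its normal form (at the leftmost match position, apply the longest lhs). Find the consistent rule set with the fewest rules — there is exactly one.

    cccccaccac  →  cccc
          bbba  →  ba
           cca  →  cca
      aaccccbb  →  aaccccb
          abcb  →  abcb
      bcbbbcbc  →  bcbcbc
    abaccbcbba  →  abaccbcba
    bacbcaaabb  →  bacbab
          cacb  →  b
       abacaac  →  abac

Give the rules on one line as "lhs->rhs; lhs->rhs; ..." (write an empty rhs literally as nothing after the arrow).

  | cccccaccac => cccccac => cccc
  | bbba => bba => ba
  | cca
  | aaccccbb => aaccccb

bb->b; caa->; cac->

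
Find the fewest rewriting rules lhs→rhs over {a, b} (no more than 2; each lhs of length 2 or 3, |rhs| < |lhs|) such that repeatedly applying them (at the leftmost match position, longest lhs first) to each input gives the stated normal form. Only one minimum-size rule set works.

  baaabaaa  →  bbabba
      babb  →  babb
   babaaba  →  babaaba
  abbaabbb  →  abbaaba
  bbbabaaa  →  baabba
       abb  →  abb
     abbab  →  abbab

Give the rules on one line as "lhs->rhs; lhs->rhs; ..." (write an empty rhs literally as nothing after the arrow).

aaa->ba; bbb->ba

  | baaabaaa => bbabaaa => bbabba
  | babb
  | babaaba
  | abbaabbb => abbaaba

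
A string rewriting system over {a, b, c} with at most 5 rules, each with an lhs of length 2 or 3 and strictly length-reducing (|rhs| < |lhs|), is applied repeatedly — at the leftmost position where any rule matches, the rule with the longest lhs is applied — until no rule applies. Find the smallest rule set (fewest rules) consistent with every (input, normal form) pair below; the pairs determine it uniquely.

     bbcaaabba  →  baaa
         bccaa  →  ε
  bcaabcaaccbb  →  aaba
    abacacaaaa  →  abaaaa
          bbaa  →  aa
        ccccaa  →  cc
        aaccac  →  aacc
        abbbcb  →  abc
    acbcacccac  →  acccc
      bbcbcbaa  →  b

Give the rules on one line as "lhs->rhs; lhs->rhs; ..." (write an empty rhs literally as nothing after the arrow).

  | bbcaaabba => caaabba => baabba => baaa
  | bccaa => bcba => bca => bb => ε
  | bcaabcaaccbb => bbabcaaccbb => abcaaccbb => abbaccbb => aaccbb => aacaa => aaba
  | abacacaaaa => ababcaaaa => ababbaaa => abaaaa

bb->; ca->b; cb->c; cbb->aa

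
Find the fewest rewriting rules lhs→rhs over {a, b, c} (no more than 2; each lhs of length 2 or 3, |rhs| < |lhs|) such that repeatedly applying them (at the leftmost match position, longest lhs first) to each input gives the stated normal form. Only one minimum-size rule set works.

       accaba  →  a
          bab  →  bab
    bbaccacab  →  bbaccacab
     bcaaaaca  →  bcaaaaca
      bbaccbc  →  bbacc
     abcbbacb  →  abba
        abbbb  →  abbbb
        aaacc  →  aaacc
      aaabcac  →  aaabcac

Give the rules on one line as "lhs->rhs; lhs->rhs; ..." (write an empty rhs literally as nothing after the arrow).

aba->bb; cb->

  | accaba => accbb => acb => a
  | bab
  | bbaccacab
  | bcaaaaca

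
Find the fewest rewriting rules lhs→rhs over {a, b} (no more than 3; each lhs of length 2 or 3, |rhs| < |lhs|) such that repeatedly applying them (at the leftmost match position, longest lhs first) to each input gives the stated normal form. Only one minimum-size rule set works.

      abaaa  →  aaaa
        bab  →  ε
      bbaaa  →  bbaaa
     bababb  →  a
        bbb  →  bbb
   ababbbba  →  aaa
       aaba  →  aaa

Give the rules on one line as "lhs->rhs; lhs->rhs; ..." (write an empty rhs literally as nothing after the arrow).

ab->a; bab->

  | abaaa => aaaa
  | bab => ε
  | bbaaa
  | bababb => abb => ab => a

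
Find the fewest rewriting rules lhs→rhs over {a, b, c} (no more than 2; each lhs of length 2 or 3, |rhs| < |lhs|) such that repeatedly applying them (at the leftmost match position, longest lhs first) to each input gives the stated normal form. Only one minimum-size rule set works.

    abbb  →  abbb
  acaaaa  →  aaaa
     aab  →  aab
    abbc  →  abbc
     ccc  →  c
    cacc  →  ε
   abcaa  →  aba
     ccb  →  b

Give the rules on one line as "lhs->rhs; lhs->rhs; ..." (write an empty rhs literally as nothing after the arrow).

  | abbb
  | acaaaa => aaaa
  | aab
  | abbc

ca->; cc->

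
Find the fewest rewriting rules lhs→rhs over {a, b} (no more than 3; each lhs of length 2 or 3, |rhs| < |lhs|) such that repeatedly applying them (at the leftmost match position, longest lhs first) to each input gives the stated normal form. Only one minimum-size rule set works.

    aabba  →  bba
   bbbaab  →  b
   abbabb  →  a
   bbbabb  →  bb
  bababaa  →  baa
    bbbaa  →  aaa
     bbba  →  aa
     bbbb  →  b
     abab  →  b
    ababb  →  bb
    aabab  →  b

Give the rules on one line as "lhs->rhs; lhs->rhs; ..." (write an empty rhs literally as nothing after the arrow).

ab->b; bab->b; bbb->a

  | aabba => abba => bba
  | bbbaab => aaab => aab => ab => b
  | abbabb => bbabb => bbb => a
  | bbbabb => aabb => abb => bb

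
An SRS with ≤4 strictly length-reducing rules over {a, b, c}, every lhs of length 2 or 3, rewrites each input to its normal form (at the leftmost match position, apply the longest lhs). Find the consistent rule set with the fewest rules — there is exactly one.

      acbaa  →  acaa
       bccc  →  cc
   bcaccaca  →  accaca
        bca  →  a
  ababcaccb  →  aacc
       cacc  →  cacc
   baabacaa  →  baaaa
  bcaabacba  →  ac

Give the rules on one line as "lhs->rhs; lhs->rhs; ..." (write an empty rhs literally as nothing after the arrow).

  | acbaa => acaa
  | bccc => cc
  | bcaccaca => accaca
  | bca => a

aba->cb; bc->; cb->c; cbc->a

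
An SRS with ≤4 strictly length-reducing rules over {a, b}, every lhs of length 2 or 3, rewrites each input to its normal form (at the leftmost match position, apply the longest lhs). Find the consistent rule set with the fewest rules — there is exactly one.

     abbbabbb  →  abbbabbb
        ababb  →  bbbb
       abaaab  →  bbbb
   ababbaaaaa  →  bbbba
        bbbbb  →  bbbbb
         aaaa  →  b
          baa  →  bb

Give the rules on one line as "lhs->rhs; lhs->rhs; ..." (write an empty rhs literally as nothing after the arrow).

aa->b; aaa->a; aba->bb

  | abbbabbb
  | ababb => bbbb
  | abaaab => bbaab => bbbb
  | ababbaaaaa => bbbbaaaaa => bbbbaaa => bbbba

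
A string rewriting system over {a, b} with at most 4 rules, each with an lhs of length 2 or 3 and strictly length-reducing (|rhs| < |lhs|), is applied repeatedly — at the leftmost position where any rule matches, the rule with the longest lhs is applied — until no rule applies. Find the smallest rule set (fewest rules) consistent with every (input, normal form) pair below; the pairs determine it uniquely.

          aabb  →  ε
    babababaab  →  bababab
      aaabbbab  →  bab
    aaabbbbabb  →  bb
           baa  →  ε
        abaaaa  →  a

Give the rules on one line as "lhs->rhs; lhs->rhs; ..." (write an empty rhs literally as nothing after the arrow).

  | aabb => abb => ε
  | babababaab => bababab
  | aaabbbab => aabbbab => abbbab => bab
  | aaabbbbabb => aabbbbabb => abbbbabb => bbabb => bb

aa->a; abb->; baa->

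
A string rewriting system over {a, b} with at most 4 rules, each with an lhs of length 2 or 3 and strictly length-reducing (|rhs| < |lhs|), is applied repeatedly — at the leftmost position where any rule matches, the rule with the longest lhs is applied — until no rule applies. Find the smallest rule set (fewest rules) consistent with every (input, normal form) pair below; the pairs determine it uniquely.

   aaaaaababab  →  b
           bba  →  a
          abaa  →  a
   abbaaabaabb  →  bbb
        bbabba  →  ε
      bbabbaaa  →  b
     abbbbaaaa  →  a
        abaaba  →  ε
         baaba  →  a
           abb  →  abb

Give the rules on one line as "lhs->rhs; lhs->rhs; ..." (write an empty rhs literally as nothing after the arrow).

  | aaaaaababab => baaaababab => aaaababab => baababab => aababab => bbabab => babab => abab => b
  | bba => ba => a
  | abaa => a
  | abbaaabaabb => abaaabaabb => aabaabb => bbaabb => baabb => aabb => bbb

aa->b; aba->; ba->a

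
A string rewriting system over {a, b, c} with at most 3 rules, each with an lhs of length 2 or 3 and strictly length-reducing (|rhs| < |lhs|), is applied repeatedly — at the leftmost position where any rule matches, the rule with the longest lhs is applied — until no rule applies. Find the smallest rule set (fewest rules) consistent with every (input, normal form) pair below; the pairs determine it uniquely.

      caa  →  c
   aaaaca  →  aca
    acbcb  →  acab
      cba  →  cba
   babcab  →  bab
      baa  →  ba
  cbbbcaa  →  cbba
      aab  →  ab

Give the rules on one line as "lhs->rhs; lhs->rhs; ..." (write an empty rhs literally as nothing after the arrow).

  | caa => c
  | aaaaca => aaaca => aaca => aca
  | acbcb => acab
  | cba

aa->a; bc->a; caa->c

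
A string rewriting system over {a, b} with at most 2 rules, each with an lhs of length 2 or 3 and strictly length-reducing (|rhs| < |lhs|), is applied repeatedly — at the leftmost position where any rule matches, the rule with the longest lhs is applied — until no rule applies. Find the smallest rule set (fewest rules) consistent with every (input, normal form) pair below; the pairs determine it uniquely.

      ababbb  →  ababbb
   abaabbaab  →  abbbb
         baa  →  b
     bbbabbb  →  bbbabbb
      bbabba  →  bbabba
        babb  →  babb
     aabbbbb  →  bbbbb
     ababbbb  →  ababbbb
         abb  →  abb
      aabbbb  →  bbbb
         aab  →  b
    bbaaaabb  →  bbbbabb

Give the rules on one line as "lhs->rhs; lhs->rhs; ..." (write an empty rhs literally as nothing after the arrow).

  | ababbb
  | abaabbaab => abbbaab => abbbb
  | baa => b
  | bbbabbb

aa->; aaa->bb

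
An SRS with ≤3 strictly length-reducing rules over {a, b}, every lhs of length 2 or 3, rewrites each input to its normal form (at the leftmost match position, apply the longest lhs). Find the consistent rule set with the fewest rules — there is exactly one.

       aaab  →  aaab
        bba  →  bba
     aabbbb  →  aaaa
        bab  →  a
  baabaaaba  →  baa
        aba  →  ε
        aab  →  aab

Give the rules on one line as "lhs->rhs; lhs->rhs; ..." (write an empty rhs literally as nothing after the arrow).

aba->; abb->aa; bab->a

  | aaab
  | bba
  | aabbbb => aaabb => aaaa
  | bab => a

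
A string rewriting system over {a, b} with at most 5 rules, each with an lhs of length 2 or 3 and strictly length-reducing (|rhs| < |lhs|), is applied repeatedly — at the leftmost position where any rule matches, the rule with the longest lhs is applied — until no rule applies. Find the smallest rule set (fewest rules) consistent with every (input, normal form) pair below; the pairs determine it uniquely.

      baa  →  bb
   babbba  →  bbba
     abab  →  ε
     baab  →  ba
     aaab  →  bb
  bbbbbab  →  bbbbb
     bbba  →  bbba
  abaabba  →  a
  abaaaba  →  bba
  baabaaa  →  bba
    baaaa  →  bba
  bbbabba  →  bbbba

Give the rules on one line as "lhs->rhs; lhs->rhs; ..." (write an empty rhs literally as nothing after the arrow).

  | baa => bb
  | babbba => bbba
  | abab => ab => ε
  | baab => ba

aa->b; aaa->b; aab->a; ab->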